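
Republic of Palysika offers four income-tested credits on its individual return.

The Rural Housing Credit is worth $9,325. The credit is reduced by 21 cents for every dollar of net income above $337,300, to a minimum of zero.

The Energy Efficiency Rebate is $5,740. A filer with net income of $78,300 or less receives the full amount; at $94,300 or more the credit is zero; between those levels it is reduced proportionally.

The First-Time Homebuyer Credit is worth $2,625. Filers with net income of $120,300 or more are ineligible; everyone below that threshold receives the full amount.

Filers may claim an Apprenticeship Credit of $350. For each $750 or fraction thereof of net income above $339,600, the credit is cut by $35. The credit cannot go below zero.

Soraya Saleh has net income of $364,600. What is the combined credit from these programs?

Rural Housing Credit: 21% of the $27,300 excess over $337,300 is $5,733; credit = $9,325 − $5,733 = $3,592.
Energy Efficiency Rebate: $364,600 is at or above $94,300, so the credit is $0.
First-Time Homebuyer Credit: $364,600 meets or exceeds the $120,300 cutoff, so the credit is $0.
Apprenticeship Credit: income exceeds $339,600 by $25,000 → 34 increments × $35 = $1,190 ≥ base, so the credit is $0.
Total: $3,592 + $0 + $0 + $0 = $3,592.

$3,592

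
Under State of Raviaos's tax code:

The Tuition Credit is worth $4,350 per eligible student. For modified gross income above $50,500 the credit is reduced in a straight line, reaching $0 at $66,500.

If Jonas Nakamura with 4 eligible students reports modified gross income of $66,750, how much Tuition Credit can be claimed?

$0

Tuition Credit: base = 4 × $4,350 = $17,400. $66,750 is at or above $66,500, so the credit is $0.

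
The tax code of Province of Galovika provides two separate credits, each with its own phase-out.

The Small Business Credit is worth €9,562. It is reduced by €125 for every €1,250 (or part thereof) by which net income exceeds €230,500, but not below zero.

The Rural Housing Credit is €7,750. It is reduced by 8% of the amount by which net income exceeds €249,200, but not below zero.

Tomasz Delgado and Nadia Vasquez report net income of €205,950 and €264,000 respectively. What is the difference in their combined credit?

Tomasz (€205,950): Small Business Credit: €205,950 is at or below the €230,500 threshold, so the full €9,562 applies. Rural Housing Credit: €205,950 is at or below the €249,200 threshold, so the full €7,750 applies. total €9,562 + €7,750 = €17,312
Nadia (€264,000): Small Business Credit: income exceeds €230,500 by €33,500, which is 27 full-or-partial €1,250 increments; reduction = 27 × €125 = €3,375, leaving €6,187. Rural Housing Credit: 8% of the €14,800 excess over €249,200 is €1,184; credit = €7,750 − €1,184 = €6,566. total €6,187 + €6,566 = €12,753
Difference: |€17,312 − €12,753| = €4,559.

€4,559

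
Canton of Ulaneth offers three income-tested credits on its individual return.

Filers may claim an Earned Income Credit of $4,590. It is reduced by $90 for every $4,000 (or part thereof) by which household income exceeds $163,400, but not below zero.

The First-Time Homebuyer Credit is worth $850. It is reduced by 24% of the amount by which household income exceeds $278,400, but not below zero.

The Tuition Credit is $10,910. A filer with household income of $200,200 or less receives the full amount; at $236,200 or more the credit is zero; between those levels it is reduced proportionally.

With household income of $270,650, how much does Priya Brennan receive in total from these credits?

$3,010

Earned Income Credit: income exceeds $163,400 by $107,250, which is 27 full-or-partial $4,000 increments; reduction = 27 × $90 = $2,430, leaving $2,160.
First-Time Homebuyer Credit: $270,650 is at or below the $278,400 threshold, so the full $850 applies.
Tuition Credit: $270,650 is at or above $236,200, so the credit is $0.
Total: $2,160 + $850 + $0 = $3,010.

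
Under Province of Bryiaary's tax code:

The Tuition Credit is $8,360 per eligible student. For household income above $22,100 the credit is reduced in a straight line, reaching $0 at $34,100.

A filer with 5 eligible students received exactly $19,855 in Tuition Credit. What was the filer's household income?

Full credit = 5 × $8,360 = $41,800.
$19,855 is 19,855/41,800 of the full $41,800, so 21,945/41,800 of the $12,000 range has been used: income = $22,100 + $12,000 × 21,945/41,800 = $28,400.

$28,400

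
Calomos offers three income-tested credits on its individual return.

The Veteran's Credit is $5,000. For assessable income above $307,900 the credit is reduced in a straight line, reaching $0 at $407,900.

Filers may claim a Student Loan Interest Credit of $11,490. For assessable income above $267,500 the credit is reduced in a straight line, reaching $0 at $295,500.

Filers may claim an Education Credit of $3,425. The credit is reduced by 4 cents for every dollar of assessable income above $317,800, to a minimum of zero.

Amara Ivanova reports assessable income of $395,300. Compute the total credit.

Veteran's Credit: $395,300 is $87,400 into a $100,000 phase-out range, leaving 12,600/100,000 of the credit: $5,000 × 12,600/100,000 = $630.
Student Loan Interest Credit: $395,300 is at or above $295,500, so the credit is $0.
Education Credit: 4% of the $77,500 excess over $317,800 is $3,100; credit = $3,425 − $3,100 = $325.
Total: $630 + $0 + $325 = $955.

$955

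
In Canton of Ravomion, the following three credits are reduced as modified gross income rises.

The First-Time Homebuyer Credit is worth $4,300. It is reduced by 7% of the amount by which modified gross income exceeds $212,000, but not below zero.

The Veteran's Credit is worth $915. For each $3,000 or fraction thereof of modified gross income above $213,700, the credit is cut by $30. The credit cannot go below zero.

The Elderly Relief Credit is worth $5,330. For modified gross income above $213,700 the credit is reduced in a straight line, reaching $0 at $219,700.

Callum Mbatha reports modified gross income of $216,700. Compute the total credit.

$7,521

First-Time Homebuyer Credit: 7% of the $4,700 excess over $212,000 is $329; credit = $4,300 − $329 = $3,971.
Veteran's Credit: income exceeds $213,700 by $3,000, which is 1 full-or-partial $3,000 increment; reduction = 1 × $30 = $30, leaving $885.
Elderly Relief Credit: $216,700 is $3,000 into a $6,000 phase-out range, leaving 3,000/6,000 of the credit: $5,330 × 3,000/6,000 = $2,665.
Total: $3,971 + $885 + $2,665 = $7,521.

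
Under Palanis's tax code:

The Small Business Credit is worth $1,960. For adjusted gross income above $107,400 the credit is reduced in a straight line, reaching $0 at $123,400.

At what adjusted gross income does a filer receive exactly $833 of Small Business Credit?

$116,600

$833 is 833/1,960 of the full $1,960, so 1,127/1,960 of the $16,000 range has been used: income = $107,400 + $16,000 × 1,127/1,960 = $116,600.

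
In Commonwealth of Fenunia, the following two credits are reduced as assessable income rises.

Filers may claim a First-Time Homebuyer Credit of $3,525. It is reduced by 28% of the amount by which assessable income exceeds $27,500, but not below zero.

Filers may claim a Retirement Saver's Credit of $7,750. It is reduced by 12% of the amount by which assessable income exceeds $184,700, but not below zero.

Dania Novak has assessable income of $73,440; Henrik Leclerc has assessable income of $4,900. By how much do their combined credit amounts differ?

$3,525

Dania ($73,440): First-Time Homebuyer Credit: 28% of the $45,940 excess over $27,500 is $12,863.20 ≥ base, so the credit is $0. Retirement Saver's Credit: $73,440 is at or below the $184,700 threshold, so the full $7,750 applies. total $0 + $7,750 = $7,750
Henrik ($4,900): First-Time Homebuyer Credit: $4,900 is at or below the $27,500 threshold, so the full $3,525 applies. Retirement Saver's Credit: $4,900 is at or below the $184,700 threshold, so the full $7,750 applies. total $3,525 + $7,750 = $11,275
Difference: |$7,750 − $11,275| = $3,525.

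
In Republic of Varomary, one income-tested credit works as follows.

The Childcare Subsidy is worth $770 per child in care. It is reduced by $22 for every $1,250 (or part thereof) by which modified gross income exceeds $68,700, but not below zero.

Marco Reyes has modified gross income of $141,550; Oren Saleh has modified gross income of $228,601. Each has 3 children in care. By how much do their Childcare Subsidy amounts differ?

$1,012

Marco ($141,550): Childcare Subsidy: base = 3 × $770 = $2,310. income exceeds $68,700 by $72,850, which is 59 full-or-partial $1,250 increments; reduction = 59 × $22 = $1,298, leaving $1,012.
Oren ($228,601): Childcare Subsidy: base = 3 × $770 = $2,310. income exceeds $68,700 by $159,901 → 128 increments × $22 = $2,816 ≥ base, so the credit is $0.
Difference: |$1,012 − $0| = $1,012.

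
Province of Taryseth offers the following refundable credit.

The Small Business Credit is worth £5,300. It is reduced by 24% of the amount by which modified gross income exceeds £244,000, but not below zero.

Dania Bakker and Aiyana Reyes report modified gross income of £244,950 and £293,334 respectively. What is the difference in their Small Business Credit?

Dania (£244,950): Small Business Credit: 24% of the £950 excess over £244,000 is £228; credit = £5,300 − £228 = £5,072.
Aiyana (£293,334): Small Business Credit: 24% of the £49,334 excess over £244,000 is £11,840.16 ≥ base, so the credit is £0.
Difference: |£5,072 − £0| = £5,072.

£5,072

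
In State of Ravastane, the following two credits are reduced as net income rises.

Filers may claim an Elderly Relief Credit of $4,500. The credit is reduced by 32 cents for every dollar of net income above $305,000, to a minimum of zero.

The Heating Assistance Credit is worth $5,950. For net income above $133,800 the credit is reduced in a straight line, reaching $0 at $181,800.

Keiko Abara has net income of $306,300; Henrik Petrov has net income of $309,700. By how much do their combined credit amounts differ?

Keiko ($306,300): Elderly Relief Credit: 32% of the $1,300 excess over $305,000 is $416; credit = $4,500 − $416 = $4,084. Heating Assistance Credit: $306,300 is at or above $181,800, so the credit is $0. total $4,084 + $0 = $4,084
Henrik ($309,700): Elderly Relief Credit: 32% of the $4,700 excess over $305,000 is $1,504; credit = $4,500 − $1,504 = $2,996. Heating Assistance Credit: $309,700 is at or above $181,800, so the credit is $0. total $2,996 + $0 = $2,996
Difference: |$4,084 − $2,996| = $1,088.

$1,088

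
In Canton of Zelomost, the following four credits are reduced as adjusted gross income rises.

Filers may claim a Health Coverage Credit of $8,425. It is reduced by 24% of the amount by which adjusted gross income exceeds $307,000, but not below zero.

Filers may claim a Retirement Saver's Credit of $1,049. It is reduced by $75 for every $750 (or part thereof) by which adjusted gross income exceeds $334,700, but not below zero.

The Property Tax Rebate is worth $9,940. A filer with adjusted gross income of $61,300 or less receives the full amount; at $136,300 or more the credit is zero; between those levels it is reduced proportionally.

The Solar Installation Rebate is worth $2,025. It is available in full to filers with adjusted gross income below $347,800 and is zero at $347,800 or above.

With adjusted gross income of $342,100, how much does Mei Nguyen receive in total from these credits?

Health Coverage Credit: 24% of the $35,100 excess over $307,000 is $8,424; credit = $8,425 − $8,424 = $1.
Retirement Saver's Credit: income exceeds $334,700 by $7,400, which is 10 full-or-partial $750 increments; reduction = 10 × $75 = $750, leaving $299.
Property Tax Rebate: $342,100 is at or above $136,300, so the credit is $0.
Solar Installation Rebate: $342,100 is below the $347,800 cutoff, so the full $2,025 applies.
Total: $1 + $299 + $0 + $2,025 = $2,325.

$2,325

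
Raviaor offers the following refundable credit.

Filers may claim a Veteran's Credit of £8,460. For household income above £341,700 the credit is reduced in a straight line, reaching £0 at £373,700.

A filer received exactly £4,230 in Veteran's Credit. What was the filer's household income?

£357,700

£4,230 is 4,230/8,460 of the full £8,460, so 4,230/8,460 of the £32,000 range has been used: income = £341,700 + £32,000 × 4,230/8,460 = £357,700.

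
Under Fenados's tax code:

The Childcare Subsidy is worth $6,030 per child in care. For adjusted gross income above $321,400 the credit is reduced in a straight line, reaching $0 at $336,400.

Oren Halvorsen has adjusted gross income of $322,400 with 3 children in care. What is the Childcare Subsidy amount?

Childcare Subsidy: base = 3 × $6,030 = $18,090. $322,400 is $1,000 into a $15,000 phase-out range, leaving 14,000/15,000 of the credit: $18,090 × 14,000/15,000 = $16,884.

$16,884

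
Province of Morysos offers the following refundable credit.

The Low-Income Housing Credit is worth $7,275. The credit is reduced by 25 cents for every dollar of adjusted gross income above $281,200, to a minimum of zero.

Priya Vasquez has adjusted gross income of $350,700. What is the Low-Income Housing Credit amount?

Low-Income Housing Credit: 25% of the $69,500 excess over $281,200 is $17,375 ≥ base, so the credit is $0.

$0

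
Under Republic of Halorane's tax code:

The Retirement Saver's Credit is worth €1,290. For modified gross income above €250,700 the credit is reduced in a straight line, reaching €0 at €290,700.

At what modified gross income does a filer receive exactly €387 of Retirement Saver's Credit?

€278,700

€387 is 387/1,290 of the full €1,290, so 903/1,290 of the €40,000 range has been used: income = €250,700 + €40,000 × 903/1,290 = €278,700.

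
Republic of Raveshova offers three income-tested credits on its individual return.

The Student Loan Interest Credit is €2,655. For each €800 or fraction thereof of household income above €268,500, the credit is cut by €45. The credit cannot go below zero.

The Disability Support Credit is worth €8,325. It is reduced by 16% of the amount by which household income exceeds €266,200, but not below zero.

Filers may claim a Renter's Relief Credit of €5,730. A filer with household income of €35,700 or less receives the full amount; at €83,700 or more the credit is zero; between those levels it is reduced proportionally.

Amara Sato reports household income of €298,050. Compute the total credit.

Student Loan Interest Credit: income exceeds €268,500 by €29,550, which is 37 full-or-partial €800 increments; reduction = 37 × €45 = €1,665, leaving €990.
Disability Support Credit: 16% of the €31,850 excess over €266,200 is €5,096; credit = €8,325 − €5,096 = €3,229.
Renter's Relief Credit: €298,050 is at or above €83,700, so the credit is €0.
Total: €990 + €3,229 + €0 = €4,219.

€4,219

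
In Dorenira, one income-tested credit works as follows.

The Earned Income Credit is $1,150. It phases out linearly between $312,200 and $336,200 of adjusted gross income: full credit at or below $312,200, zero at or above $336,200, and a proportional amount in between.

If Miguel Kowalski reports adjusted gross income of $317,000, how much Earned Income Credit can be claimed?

$920

Earned Income Credit: $317,000 is $4,800 into a $24,000 phase-out range, leaving 19,200/24,000 of the credit: $1,150 × 19,200/24,000 = $920.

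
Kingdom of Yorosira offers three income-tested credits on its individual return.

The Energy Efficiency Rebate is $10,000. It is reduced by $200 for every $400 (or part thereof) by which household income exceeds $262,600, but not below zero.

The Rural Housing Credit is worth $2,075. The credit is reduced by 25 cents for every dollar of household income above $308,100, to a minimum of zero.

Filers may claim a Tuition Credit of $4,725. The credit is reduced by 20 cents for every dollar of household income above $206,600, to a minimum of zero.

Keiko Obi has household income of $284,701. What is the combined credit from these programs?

Energy Efficiency Rebate: income exceeds $262,600 by $22,101 → 56 increments × $200 = $11,200 ≥ base, so the credit is $0.
Rural Housing Credit: $284,701 is at or below the $308,100 threshold, so the full $2,075 applies.
Tuition Credit: 20% of the $78,101 excess over $206,600 is $15,620.20 ≥ base, so the credit is $0.
Total: $0 + $2,075 + $0 = $2,075.

$2,075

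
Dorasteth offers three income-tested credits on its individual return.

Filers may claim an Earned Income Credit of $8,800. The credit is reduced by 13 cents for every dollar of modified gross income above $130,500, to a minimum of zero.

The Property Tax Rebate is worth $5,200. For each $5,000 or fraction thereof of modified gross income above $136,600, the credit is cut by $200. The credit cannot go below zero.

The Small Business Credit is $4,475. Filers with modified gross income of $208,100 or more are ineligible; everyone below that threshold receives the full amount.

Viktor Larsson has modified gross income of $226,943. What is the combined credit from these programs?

Earned Income Credit: 13% of the $96,443 excess over $130,500 is $12,537.59 ≥ base, so the credit is $0.
Property Tax Rebate: income exceeds $136,600 by $90,343, which is 19 full-or-partial $5,000 increments; reduction = 19 × $200 = $3,800, leaving $1,400.
Small Business Credit: $226,943 meets or exceeds the $208,100 cutoff, so the credit is $0.
Total: $0 + $1,400 + $0 = $1,400.

$1,400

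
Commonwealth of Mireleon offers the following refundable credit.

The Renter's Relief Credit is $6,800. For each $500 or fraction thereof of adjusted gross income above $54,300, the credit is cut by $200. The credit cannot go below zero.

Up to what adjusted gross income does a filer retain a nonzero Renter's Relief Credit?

$70,800

After 33 increments the reduction is 33 × $200 = $6,600, leaving $200; one more increment wipes it out. Increment 33 ends at excess 33 × $500 = $16,500, so the highest qualifying income is $54,300 + $16,500 = $70,800.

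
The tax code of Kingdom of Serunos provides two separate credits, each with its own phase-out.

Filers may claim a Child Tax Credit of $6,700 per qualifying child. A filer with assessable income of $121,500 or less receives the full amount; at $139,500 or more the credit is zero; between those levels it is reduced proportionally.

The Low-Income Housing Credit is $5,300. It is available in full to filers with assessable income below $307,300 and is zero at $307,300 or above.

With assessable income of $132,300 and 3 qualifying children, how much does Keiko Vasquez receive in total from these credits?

$13,340

Child Tax Credit: base = 3 × $6,700 = $20,100. $132,300 is $10,800 into a $18,000 phase-out range, leaving 7,200/18,000 of the credit: $20,100 × 7,200/18,000 = $8,040.
Low-Income Housing Credit: $132,300 is below the $307,300 cutoff, so the full $5,300 applies.
Total: $8,040 + $5,300 = $13,340.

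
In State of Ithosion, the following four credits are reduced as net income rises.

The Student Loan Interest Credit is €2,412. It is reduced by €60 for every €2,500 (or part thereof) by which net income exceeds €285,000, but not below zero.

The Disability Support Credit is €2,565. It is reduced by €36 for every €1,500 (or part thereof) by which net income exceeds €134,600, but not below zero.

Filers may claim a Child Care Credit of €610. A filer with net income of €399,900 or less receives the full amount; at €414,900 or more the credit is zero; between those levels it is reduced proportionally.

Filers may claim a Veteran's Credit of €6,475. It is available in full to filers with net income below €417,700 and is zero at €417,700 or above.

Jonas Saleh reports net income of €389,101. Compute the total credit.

€7,085

Student Loan Interest Credit: income exceeds €285,000 by €104,101 → 42 increments × €60 = €2,520 ≥ base, so the credit is €0.
Disability Support Credit: income exceeds €134,600 by €254,501 → 170 increments × €36 = €6,120 ≥ base, so the credit is €0.
Child Care Credit: €389,101 is at or below the €399,900 threshold, so the full €610 applies.
Veteran's Credit: €389,101 is below the €417,700 cutoff, so the full €6,475 applies.
Total: €0 + €0 + €610 + €6,475 = €7,085.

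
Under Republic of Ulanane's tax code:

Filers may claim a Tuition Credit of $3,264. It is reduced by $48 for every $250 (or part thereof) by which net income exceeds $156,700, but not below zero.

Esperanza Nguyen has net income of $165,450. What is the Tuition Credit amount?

$1,584

Tuition Credit: income exceeds $156,700 by $8,750, which is 35 full-or-partial $250 increments; reduction = 35 × $48 = $1,680, leaving $1,584.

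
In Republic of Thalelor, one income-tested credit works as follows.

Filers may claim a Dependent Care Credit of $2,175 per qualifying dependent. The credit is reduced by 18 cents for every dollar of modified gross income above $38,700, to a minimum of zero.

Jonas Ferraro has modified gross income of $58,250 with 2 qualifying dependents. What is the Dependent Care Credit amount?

$831

Dependent Care Credit: base = 2 × $2,175 = $4,350. 18% of the $19,550 excess over $38,700 is $3,519; credit = $4,350 − $3,519 = $831.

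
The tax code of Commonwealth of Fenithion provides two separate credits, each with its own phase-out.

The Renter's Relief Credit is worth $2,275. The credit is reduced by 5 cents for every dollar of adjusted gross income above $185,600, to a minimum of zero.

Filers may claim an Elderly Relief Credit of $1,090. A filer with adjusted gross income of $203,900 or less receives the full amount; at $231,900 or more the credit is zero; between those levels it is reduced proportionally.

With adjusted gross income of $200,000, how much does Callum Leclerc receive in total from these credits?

Renter's Relief Credit: 5% of the $14,400 excess over $185,600 is $720; credit = $2,275 − $720 = $1,555.
Elderly Relief Credit: $200,000 is at or below the $203,900 threshold, so the full $1,090 applies.
Total: $1,555 + $1,090 = $2,645.

$2,645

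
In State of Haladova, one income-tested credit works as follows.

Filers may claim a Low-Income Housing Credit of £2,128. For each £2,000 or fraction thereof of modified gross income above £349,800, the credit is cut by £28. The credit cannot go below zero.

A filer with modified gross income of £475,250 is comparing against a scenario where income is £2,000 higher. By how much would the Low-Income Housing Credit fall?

At £475,250 — income exceeds £349,800 by £125,450, which is 63 full-or-partial £2,000 increments; reduction = 63 × £28 = £1,764, leaving £364.
At £477,250 — income exceeds £349,800 by £127,450, which is 64 full-or-partial £2,000 increments; reduction = 64 × £28 = £1,792, leaving £336.
Lost: £364 − £336 = £28.

£28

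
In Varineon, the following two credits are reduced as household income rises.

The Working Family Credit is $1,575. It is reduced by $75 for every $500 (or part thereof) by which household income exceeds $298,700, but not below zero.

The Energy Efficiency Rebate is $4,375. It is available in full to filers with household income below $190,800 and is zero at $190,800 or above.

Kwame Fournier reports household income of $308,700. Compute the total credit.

$75

Working Family Credit: income exceeds $298,700 by $10,000, which is 20 full-or-partial $500 increments; reduction = 20 × $75 = $1,500, leaving $75.
Energy Efficiency Rebate: $308,700 meets or exceeds the $190,800 cutoff, so the credit is $0.
Total: $75 + $0 = $75.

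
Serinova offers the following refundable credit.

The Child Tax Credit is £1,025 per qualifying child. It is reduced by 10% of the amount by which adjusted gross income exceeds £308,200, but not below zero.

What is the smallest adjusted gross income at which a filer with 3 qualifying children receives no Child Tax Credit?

Full credit = 3 × £1,025 = £3,075.
The credit falls by 10% of each pound above £308,200, so it reaches zero when the excess is £3,075 / 10% = £30,750: income = £308,200 + £30,750 = £338,950.

£338,950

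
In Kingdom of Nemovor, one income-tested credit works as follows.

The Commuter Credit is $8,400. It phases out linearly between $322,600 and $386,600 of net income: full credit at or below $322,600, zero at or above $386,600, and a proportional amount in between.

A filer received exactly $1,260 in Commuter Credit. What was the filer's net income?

$377,000

$1,260 is 1,260/8,400 of the full $8,400, so 7,140/8,400 of the $64,000 range has been used: income = $322,600 + $64,000 × 7,140/8,400 = $377,000.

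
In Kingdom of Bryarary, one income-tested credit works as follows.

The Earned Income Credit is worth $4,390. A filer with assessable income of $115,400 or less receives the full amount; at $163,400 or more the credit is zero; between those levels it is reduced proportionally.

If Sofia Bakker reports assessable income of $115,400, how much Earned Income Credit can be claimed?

Earned Income Credit: $115,400 is at or below the $115,400 threshold, so the full $4,390 applies.

$4,390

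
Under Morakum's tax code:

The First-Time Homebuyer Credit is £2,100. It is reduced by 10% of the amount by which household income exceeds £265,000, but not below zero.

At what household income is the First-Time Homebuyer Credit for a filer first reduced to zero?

The credit falls by 10% of each pound above £265,000, so it reaches zero when the excess is £2,100 / 10% = £21,000: income = £265,000 + £21,000 = £286,000.

£286,000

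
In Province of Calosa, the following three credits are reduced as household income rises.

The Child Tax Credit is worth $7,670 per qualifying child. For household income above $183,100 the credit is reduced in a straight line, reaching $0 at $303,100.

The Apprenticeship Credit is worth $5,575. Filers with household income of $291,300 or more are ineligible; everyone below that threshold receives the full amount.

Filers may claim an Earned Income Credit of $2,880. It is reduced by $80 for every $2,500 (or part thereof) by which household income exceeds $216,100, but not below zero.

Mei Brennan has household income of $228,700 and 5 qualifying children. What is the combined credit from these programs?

$31,752

Child Tax Credit: base = 5 × $7,670 = $38,350. $228,700 is $45,600 into a $120,000 phase-out range, leaving 74,400/120,000 of the credit: $38,350 × 74,400/120,000 = $23,777.
Apprenticeship Credit: $228,700 is below the $291,300 cutoff, so the full $5,575 applies.
Earned Income Credit: income exceeds $216,100 by $12,600, which is 6 full-or-partial $2,500 increments; reduction = 6 × $80 = $480, leaving $2,400.
Total: $23,777 + $5,575 + $2,400 = $31,752.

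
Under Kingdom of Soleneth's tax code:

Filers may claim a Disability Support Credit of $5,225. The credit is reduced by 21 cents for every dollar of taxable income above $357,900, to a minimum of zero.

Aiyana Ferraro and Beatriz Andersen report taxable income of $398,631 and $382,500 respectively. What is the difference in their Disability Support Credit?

Aiyana ($398,631): Disability Support Credit: 21% of the $40,731 excess over $357,900 is $8,553.51 ≥ base, so the credit is $0.
Beatriz ($382,500): Disability Support Credit: 21% of the $24,600 excess over $357,900 is $5,166; credit = $5,225 − $5,166 = $59.
Difference: |$0 − $59| = $59.

$59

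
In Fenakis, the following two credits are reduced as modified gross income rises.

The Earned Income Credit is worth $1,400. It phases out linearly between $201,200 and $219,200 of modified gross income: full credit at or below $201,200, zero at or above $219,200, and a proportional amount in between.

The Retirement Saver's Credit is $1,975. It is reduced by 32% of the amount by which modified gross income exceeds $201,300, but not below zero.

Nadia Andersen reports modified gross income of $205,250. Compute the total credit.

$1,796

Earned Income Credit: $205,250 is $4,050 into a $18,000 phase-out range, leaving 13,950/18,000 of the credit: $1,400 × 13,950/18,000 = $1,085.
Retirement Saver's Credit: 32% of the $3,950 excess over $201,300 is $1,264; credit = $1,975 − $1,264 = $711.
Total: $1,085 + $711 = $1,796.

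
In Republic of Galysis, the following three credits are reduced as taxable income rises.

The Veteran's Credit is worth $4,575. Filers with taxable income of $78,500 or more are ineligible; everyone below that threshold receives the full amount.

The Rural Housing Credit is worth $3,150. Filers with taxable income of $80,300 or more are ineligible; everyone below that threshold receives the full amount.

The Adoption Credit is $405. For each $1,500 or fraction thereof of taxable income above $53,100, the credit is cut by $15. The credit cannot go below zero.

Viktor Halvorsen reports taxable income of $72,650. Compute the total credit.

Veteran's Credit: $72,650 is below the $78,500 cutoff, so the full $4,575 applies.
Rural Housing Credit: $72,650 is below the $80,300 cutoff, so the full $3,150 applies.
Adoption Credit: income exceeds $53,100 by $19,550, which is 14 full-or-partial $1,500 increments; reduction = 14 × $15 = $210, leaving $195.
Total: $4,575 + $3,150 + $195 = $7,920.

$7,920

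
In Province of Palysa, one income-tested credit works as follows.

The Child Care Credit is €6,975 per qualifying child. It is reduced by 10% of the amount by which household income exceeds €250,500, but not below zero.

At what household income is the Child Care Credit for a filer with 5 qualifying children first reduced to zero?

Full credit = 5 × €6,975 = €34,875.
The credit falls by 10% of each euro above €250,500, so it reaches zero when the excess is €34,875 / 10% = €348,750: income = €250,500 + €348,750 = €599,250.

€599,250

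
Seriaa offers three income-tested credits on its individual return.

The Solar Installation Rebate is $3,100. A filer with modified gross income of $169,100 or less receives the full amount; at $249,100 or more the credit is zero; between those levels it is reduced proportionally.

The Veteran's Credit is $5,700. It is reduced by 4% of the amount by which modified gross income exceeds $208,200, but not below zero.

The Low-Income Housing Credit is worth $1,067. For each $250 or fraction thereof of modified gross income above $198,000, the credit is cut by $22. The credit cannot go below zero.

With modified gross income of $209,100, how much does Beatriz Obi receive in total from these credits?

$7,291

Solar Installation Rebate: $209,100 is $40,000 into a $80,000 phase-out range, leaving 40,000/80,000 of the credit: $3,100 × 40,000/80,000 = $1,550.
Veteran's Credit: 4% of the $900 excess over $208,200 is $36; credit = $5,700 − $36 = $5,664.
Low-Income Housing Credit: income exceeds $198,000 by $11,100, which is 45 full-or-partial $250 increments; reduction = 45 × $22 = $990, leaving $77.
Total: $1,550 + $5,664 + $77 = $7,291.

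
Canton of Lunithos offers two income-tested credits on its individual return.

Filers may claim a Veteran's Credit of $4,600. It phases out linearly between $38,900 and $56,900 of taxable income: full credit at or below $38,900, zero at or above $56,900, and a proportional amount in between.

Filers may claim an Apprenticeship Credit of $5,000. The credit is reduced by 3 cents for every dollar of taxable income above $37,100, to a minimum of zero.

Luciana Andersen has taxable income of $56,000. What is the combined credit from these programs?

Veteran's Credit: $56,000 is $17,100 into a $18,000 phase-out range, leaving 900/18,000 of the credit: $4,600 × 900/18,000 = $230.
Apprenticeship Credit: 3% of the $18,900 excess over $37,100 is $567; credit = $5,000 − $567 = $4,433.
Total: $230 + $4,433 = $4,663.

$4,663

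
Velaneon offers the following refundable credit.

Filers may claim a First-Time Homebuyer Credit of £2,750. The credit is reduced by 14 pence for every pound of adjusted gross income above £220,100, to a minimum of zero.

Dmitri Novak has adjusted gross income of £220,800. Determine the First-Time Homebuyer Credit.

£2,652

First-Time Homebuyer Credit: 14% of the £700 excess over £220,100 is £98; credit = £2,750 − £98 = £2,652.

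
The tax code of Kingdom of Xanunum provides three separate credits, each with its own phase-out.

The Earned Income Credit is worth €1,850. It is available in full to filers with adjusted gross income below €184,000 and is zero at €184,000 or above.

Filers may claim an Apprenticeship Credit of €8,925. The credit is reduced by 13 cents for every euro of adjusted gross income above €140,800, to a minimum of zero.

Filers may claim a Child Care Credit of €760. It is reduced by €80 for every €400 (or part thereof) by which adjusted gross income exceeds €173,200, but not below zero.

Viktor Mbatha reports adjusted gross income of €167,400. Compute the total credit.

Earned Income Credit: €167,400 is below the €184,000 cutoff, so the full €1,850 applies.
Apprenticeship Credit: 13% of the €26,600 excess over €140,800 is €3,458; credit = €8,925 − €3,458 = €5,467.
Child Care Credit: €167,400 is at or below the €173,200 threshold, so the full €760 applies.
Total: €1,850 + €5,467 + €760 = €8,077.

€8,077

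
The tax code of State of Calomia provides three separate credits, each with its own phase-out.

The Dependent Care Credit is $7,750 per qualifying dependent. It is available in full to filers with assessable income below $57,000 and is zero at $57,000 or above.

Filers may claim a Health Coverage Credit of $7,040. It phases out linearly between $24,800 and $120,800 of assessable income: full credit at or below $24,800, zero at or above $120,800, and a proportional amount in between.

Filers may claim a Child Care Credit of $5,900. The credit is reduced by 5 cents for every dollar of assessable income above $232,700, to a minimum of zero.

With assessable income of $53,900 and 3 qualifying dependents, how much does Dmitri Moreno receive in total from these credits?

$34,056

Dependent Care Credit: base = 3 × $7,750 = $23,250. $53,900 is below the $57,000 cutoff, so the full $23,250 applies.
Health Coverage Credit: $53,900 is $29,100 into a $96,000 phase-out range, leaving 66,900/96,000 of the credit: $7,040 × 66,900/96,000 = $4,906.
Child Care Credit: $53,900 is at or below the $232,700 threshold, so the full $5,900 applies.
Total: $23,250 + $4,906 + $5,900 = $34,056.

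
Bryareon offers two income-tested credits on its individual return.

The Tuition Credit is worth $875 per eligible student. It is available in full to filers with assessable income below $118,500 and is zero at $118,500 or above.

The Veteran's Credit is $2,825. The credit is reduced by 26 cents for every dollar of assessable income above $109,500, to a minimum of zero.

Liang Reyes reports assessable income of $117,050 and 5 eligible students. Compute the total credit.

Tuition Credit: base = 5 × $875 = $4,375. $117,050 is below the $118,500 cutoff, so the full $4,375 applies.
Veteran's Credit: 26% of the $7,550 excess over $109,500 is $1,963; credit = $2,825 − $1,963 = $862.
Total: $4,375 + $862 = $5,237.

$5,237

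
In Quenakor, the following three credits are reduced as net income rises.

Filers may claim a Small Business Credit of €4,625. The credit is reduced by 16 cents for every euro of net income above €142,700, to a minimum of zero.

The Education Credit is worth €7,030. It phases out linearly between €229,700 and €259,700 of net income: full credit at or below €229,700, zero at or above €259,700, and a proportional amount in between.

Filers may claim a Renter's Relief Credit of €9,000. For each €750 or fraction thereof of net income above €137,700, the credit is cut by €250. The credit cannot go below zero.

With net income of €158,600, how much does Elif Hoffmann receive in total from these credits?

Small Business Credit: 16% of the €15,900 excess over €142,700 is €2,544; credit = €4,625 − €2,544 = €2,081.
Education Credit: €158,600 is at or below the €229,700 threshold, so the full €7,030 applies.
Renter's Relief Credit: income exceeds €137,700 by €20,900, which is 28 full-or-partial €750 increments; reduction = 28 × €250 = €7,000, leaving €2,000.
Total: €2,081 + €7,030 + €2,000 = €11,111.

€11,111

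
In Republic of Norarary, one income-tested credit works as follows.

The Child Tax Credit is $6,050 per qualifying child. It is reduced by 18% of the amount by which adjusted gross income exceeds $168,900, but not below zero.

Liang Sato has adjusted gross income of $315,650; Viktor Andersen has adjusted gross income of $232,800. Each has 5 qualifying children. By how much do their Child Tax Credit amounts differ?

Liang ($315,650): Child Tax Credit: base = 5 × $6,050 = $30,250. 18% of the $146,750 excess over $168,900 is $26,415; credit = $30,250 − $26,415 = $3,835.
Viktor ($232,800): Child Tax Credit: base = 5 × $6,050 = $30,250. 18% of the $63,900 excess over $168,900 is $11,502; credit = $30,250 − $11,502 = $18,748.
Difference: |$3,835 − $18,748| = $14,913.

$14,913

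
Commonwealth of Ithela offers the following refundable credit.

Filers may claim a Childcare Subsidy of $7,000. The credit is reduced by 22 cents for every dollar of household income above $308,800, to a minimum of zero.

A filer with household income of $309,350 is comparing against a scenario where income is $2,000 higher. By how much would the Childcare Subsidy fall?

$440

At $309,350 — 22% of the $550 excess over $308,800 is $121; credit = $7,000 − $121 = $6,879.
At $311,350 — 22% of the $2,550 excess over $308,800 is $561; credit = $7,000 − $561 = $6,439.
Lost: $6,879 − $6,439 = $440.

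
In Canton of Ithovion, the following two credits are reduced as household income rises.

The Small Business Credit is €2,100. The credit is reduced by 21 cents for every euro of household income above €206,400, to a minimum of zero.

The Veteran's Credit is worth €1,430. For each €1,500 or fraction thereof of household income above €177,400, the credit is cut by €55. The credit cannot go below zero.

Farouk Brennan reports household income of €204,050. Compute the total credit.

€2,540

Small Business Credit: €204,050 is at or below the €206,400 threshold, so the full €2,100 applies.
Veteran's Credit: income exceeds €177,400 by €26,650, which is 18 full-or-partial €1,500 increments; reduction = 18 × €55 = €990, leaving €440.
Total: €2,100 + €440 = €2,540.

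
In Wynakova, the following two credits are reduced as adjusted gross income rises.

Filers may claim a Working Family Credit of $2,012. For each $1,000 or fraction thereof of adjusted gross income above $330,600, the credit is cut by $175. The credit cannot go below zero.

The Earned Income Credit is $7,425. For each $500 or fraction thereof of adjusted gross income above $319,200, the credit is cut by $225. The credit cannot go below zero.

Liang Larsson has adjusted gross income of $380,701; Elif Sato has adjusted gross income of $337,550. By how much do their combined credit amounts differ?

$787

Liang ($380,701): Working Family Credit: income exceeds $330,600 by $50,101 → 51 increments × $175 = $8,925 ≥ base, so the credit is $0. Earned Income Credit: income exceeds $319,200 by $61,501 → 124 increments × $225 = $27,900 ≥ base, so the credit is $0. total $0 + $0 = $0
Elif ($337,550): Working Family Credit: income exceeds $330,600 by $6,950, which is 7 full-or-partial $1,000 increments; reduction = 7 × $175 = $1,225, leaving $787. Earned Income Credit: income exceeds $319,200 by $18,350 → 37 increments × $225 = $8,325 ≥ base, so the credit is $0. total $787 + $0 = $787
Difference: |$0 − $787| = $787.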